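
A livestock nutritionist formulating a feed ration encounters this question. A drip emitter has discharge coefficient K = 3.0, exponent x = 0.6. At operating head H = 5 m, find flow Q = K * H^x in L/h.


Q = K * H^x
  = 3.0 * 5^0.6
  = 3.0 * 2.6265
  = 7.88 L/h


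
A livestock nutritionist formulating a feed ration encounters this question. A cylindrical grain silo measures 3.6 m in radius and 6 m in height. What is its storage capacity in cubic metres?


V = pi * r^2 * h
  = pi * 3.6^2 * 6
  = pi * 12.96 * 6
  = 244.29 m^3


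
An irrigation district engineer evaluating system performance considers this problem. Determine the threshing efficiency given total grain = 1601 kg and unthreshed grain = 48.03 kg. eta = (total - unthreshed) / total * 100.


eta = (total - unthreshed) / total * 100
    = (1601 - 48.03) / 1601 * 100
    = 1552.97 / 1601 * 100
    = 97%


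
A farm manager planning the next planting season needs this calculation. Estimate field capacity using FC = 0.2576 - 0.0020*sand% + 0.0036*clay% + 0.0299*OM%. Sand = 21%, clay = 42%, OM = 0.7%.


FC = 0.2576 - 0.0020*21 + 0.0036*42 + 0.0299*0.7
   = 0.2576 - 0.0420 + 0.1512 + 0.0209
   = 0.3877


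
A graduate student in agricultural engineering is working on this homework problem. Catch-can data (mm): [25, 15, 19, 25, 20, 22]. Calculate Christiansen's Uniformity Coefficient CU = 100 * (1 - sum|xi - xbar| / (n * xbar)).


xbar = 126 / 6 = 21
sum|xi - xbar| = 18
CU = 100 * (1 - 18 / (6 * 21))
   = 100 * (1 - 0.1429)
   = 85.71%


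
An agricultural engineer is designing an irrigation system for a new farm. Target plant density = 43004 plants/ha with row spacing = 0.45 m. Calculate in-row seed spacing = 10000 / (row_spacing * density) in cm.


spacing = 10000 / (row_sp * density)
        = 10000 / (0.45 * 43004)
        = 10000 / 19351.80
        = 0.51675 m = 51.67 cm


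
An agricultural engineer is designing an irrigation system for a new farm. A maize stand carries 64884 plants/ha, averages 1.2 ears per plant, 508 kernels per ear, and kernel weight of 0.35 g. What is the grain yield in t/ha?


Y = density * ears * kernels * kw
  = 64884 * 1.2 * 508 * 0.35 g/ha
  = 13843650.24 g/ha
  = 13843.65 kg/ha = 13.84 t/ha


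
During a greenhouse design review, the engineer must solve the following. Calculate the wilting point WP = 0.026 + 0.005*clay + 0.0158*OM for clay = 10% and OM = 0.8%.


WP = 0.026 + 0.005*10 + 0.0158*0.8
   = 0.026 + 0.0500 + 0.0126
   = 0.0886


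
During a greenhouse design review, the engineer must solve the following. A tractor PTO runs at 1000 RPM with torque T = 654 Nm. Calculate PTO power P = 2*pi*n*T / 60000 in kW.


P = 2*pi*n*T / 60000
  = 2*pi * 1000 * 654 / 60000
  = 4109203.19 / 60000
  = 68.49 kW


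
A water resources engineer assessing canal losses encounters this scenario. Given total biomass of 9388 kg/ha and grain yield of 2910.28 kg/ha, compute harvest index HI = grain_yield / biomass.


HI = grain_yield / biomass
   = 2910.28 / 9388
   = 0.31


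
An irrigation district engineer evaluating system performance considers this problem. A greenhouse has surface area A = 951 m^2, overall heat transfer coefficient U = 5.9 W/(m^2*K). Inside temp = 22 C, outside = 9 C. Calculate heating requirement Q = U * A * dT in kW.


dT = 22 - (9) = 13 K
Q = U * A * dT
  = 5.9 * 951 * 13
  = 72941.70 W = 72.94 kW


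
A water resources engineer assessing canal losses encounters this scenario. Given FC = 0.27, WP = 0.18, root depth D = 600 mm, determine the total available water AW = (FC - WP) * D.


AW = (FC - WP) * D
   = (0.27 - 0.18) * 600
   = 0.09 * 600
   = 54 mm


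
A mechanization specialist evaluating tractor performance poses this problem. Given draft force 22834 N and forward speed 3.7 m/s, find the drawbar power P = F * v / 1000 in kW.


P = F * v / 1000
  = 22834 * 3.7 / 1000
  = 84485.80 / 1000
  = 84.49 kW


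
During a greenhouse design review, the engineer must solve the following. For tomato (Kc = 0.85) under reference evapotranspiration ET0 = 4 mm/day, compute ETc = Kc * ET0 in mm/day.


ETc = Kc * ET0
    = 0.85 * 4
    = 3.40 mm/day


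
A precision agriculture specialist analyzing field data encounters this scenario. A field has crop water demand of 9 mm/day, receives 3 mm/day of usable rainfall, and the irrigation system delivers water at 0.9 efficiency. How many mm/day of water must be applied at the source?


IWR = (ETc - Pe) / Ea
    = (9 - 3) / 0.9
    = 6 / 0.9
    = 6.67 mm/day


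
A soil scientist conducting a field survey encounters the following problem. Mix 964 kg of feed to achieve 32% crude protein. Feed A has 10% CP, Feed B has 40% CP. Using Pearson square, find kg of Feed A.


parts_A = CP_b - target = 40 - 32 = 8
parts_B = target - CP_a = 32 - 10 = 22
total_parts = 8 + 22 = 30
Feed A = 964 * 8 / 30 = 257.07 kg
Feed B = 964 * 22 / 30 = 706.93 kg

257.07 kg


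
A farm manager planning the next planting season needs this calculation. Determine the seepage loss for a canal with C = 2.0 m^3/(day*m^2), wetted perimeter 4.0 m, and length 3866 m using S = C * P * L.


S = C * P * L
  = 2.0 * 4.0 * 3866
  = 30928 m^3/day


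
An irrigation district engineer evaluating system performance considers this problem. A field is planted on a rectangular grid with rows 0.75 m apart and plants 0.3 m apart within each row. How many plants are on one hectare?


D = 10000 / (row_sp * plant_sp)
  = 10000 / (0.75 * 0.3)
  = 10000 / 0.2250
  = 44444.44 plants/ha


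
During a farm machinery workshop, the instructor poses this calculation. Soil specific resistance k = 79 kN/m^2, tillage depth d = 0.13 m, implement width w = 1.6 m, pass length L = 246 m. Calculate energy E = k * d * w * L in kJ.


E = k * d * w * L
  = 79 * 0.13 * 1.6 * 246
  = 4042.27 kJ


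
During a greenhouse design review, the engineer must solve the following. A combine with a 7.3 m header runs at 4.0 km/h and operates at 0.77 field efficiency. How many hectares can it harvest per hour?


C = w * v * eta_f / 10
  = 7.3 * 4.0 * 0.77 / 10
  = 22.48 / 10
  = 2.25 ha/h


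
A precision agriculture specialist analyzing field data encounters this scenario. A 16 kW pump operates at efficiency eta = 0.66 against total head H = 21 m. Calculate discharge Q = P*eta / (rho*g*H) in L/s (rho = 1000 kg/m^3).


Q = (P * 1000 * eta) / (rho * g * H)
  = (16 * 1000 * 0.66) / (1000 * 9.81 * 21)
  = 10560 / 206010
  = 0.05126 m^3/s = 51.26 L/s


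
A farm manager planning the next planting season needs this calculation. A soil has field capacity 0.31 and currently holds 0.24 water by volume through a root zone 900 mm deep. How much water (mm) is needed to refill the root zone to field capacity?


SMD = (FC - theta) * D
    = (0.31 - 0.24) * 900
    = 0.070 * 900
    = 63 mm


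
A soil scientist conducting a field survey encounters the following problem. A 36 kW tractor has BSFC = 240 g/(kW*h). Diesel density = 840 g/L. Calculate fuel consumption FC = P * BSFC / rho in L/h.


FC = P * BSFC / rho_fuel
   = 36 * 240 / 840
   = 8640 / 840
   = 10.29 L/h


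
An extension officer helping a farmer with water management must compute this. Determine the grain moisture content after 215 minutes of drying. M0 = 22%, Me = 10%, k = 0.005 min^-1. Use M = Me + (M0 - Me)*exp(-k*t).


M = Me + (M0 - Me) * e^(-k*t)
  = 10 + (22 - 10) * e^(-0.005*215)
  = 10 + 12 * e^(-1.075)
  = 10 + 12 * 0.34130
  = 10 + 4.0956
  = 14.10%


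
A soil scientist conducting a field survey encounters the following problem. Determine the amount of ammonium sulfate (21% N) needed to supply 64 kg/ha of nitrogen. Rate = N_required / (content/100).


Rate = N_required / (N_content / 100)
     = 64 / (21 / 100)
     = 64 / 0.21
     = 304.76 kg/ha


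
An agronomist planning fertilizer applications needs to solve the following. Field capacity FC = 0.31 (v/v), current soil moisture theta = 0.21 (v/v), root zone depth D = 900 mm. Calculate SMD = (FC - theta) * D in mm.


SMD = (FC - theta) * D
    = (0.31 - 0.21) * 900
    = 0.100 * 900
    = 90 mm


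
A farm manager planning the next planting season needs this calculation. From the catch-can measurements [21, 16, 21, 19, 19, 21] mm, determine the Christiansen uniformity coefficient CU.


xbar = 117 / 6 = 19.500
sum|xi - xbar| = 9
CU = 100 * (1 - 9 / (6 * 19.500))
   = 100 * (1 - 0.0769)
   = 92.31%


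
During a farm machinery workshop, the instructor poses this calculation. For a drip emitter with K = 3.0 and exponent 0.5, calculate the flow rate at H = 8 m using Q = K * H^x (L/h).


Q = K * H^x
  = 3.0 * 8^0.5
  = 3.0 * 2.8284
  = 8.49 L/h


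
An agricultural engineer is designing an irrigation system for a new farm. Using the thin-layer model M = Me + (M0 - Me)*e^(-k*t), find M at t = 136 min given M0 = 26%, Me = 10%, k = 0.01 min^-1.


M = Me + (M0 - Me) * e^(-k*t)
  = 10 + (26 - 10) * e^(-0.01*136)
  = 10 + 16 * e^(-1.360)
  = 10 + 16 * 0.25666
  = 10 + 4.1066
  = 14.11%


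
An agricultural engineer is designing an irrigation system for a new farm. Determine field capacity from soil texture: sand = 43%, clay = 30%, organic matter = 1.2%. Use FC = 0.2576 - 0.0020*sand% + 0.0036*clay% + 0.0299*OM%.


FC = 0.2576 - 0.0020*43 + 0.0036*30 + 0.0299*1.2
   = 0.2576 - 0.0860 + 0.1080 + 0.0359
   = 0.3155


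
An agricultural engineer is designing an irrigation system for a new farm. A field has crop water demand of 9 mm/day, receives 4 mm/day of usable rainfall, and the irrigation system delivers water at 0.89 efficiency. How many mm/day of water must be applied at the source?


IWR = (ETc - Pe) / Ea
    = (9 - 4) / 0.89
    = 5 / 0.89
    = 5.62 mm/day


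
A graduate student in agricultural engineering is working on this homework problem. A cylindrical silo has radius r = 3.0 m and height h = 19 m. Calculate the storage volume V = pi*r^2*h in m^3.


V = pi * r^2 * h
  = pi * 3.0^2 * 19
  = pi * 9 * 19
  = 537.21 m^3


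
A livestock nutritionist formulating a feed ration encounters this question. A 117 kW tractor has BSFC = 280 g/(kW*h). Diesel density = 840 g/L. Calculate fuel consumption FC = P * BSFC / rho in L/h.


FC = P * BSFC / rho_fuel
   = 117 * 280 / 840
   = 32760 / 840
   = 39 L/h


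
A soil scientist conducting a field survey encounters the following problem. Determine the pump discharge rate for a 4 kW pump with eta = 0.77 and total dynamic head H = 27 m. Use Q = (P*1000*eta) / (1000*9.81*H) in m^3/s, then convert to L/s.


Q = (P * 1000 * eta) / (rho * g * H)
  = (4 * 1000 * 0.77) / (1000 * 9.81 * 27)
  = 3080 / 264870
  = 0.01163 m^3/s = 11.63 L/s


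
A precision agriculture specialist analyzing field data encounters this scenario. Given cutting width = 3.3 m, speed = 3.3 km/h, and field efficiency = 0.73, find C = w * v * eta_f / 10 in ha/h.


C = w * v * eta_f / 10
  = 3.3 * 3.3 * 0.73 / 10
  = 7.95 / 10
  = 0.79 ha/h


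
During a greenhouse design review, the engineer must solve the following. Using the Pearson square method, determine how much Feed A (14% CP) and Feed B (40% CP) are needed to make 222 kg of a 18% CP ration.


parts_A = CP_b - target = 40 - 18 = 22
parts_B = target - CP_a = 18 - 14 = 4
total_parts = 22 + 4 = 26
Feed A = 222 * 22 / 26 = 187.85 kg
Feed B = 222 * 4 / 26 = 34.15 kg

187.85 kg


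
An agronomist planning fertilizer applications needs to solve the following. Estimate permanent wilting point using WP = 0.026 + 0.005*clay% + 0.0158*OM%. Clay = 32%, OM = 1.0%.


WP = 0.026 + 0.005*32 + 0.0158*1.0
   = 0.026 + 0.1600 + 0.0158
   = 0.2018


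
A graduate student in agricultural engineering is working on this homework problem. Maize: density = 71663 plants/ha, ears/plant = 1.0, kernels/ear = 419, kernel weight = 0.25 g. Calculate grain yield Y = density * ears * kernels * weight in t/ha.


Y = density * ears * kernels * kw
  = 71663 * 1.0 * 419 * 0.25 g/ha
  = 7506699.25 g/ha
  = 7506.70 kg/ha = 7.51 t/ha


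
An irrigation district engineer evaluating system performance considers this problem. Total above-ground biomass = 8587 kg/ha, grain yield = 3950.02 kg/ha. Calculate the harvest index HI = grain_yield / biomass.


HI = grain_yield / biomass
   = 3950.02 / 8587
   = 0.46


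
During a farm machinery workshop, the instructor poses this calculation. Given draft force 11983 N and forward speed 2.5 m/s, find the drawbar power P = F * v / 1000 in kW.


P = F * v / 1000
  = 11983 * 2.5 / 1000
  = 29957.50 / 1000
  = 29.96 kW


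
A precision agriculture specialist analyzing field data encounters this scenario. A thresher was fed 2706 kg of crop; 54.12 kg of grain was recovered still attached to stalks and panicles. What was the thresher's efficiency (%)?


eta = (total - unthreshed) / total * 100
    = (2706 - 54.12) / 2706 * 100
    = 2651.88 / 2706 * 100
    = 98%


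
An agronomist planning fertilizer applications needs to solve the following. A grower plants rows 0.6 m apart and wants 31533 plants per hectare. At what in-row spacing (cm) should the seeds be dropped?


spacing = 10000 / (row_sp * density)
        = 10000 / (0.6 * 31533)
        = 10000 / 18919.80
        = 0.52855 m = 52.85 cm


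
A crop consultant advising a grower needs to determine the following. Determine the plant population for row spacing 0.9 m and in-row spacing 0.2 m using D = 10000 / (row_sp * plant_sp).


D = 10000 / (row_sp * plant_sp)
  = 10000 / (0.9 * 0.2)
  = 10000 / 0.1800
  = 55555.56 plants/ha


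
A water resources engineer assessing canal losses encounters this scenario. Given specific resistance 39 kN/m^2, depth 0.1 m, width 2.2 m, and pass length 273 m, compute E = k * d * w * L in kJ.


E = k * d * w * L
  = 39 * 0.1 * 2.2 * 273
  = 2342.34 kJ


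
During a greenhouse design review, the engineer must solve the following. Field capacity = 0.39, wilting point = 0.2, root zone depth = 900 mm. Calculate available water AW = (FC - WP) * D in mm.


AW = (FC - WP) * D
   = (0.39 - 0.2) * 900
   = 0.19 * 900
   = 171 mm


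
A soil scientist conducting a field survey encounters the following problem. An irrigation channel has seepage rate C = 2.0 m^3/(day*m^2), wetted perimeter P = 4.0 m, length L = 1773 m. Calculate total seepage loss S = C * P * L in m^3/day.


S = C * P * L
  = 2.0 * 4.0 * 1773
  = 14184 m^3/day


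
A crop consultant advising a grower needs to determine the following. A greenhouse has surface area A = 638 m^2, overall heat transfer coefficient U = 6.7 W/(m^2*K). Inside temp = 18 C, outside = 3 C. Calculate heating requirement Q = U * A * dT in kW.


dT = 18 - (3) = 15 K
Q = U * A * dT
  = 6.7 * 638 * 15
  = 64119 W = 64.12 kW


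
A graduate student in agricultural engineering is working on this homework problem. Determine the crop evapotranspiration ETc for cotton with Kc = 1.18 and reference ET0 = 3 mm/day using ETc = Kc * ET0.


ETc = Kc * ET0
    = 1.18 * 3
    = 3.54 mm/day


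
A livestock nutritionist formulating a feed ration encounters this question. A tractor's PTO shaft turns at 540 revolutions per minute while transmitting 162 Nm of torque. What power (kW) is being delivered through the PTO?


P = 2*pi*n*T / 60000
  = 2*pi * 540 * 162 / 60000
  = 549653.05 / 60000
  = 9.16 kW


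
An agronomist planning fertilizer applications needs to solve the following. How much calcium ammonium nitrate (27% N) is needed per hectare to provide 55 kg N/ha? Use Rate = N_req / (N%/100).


Rate = N_required / (N_content / 100)
     = 55 / (27 / 100)
     = 55 / 0.27
     = 203.70 kg/ha


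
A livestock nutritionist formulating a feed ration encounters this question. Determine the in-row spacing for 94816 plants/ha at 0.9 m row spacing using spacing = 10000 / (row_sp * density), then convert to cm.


spacing = 10000 / (row_sp * density)
        = 10000 / (0.9 * 94816)
        = 10000 / 85334.40
        = 0.11719 m = 11.72 cm


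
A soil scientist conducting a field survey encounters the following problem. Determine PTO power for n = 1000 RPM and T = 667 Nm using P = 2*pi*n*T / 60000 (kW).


P = 2*pi*n*T / 60000
  = 2*pi * 1000 * 667 / 60000
  = 4190884.60 / 60000
  = 69.85 kW


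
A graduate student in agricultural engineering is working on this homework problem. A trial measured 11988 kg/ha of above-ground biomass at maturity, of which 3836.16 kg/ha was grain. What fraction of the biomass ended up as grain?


HI = grain_yield / biomass
   = 3836.16 / 11988
   = 0.32


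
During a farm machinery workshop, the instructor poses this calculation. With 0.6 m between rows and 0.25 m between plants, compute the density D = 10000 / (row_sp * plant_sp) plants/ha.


D = 10000 / (row_sp * plant_sp)
  = 10000 / (0.6 * 0.25)
  = 10000 / 0.1500
  = 66666.67 plants/ha


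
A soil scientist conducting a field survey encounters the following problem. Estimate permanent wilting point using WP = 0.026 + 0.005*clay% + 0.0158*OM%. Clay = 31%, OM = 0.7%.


WP = 0.026 + 0.005*31 + 0.0158*0.7
   = 0.026 + 0.1550 + 0.0111
   = 0.1921


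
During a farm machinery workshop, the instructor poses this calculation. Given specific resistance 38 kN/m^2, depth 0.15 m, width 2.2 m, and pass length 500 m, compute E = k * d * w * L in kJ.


E = k * d * w * L
  = 38 * 0.15 * 2.2 * 500
  = 6270 kJ


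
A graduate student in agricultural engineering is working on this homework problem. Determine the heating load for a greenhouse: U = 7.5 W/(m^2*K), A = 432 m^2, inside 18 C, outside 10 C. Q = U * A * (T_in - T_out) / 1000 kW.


dT = 18 - (10) = 8 K
Q = U * A * dT
  = 7.5 * 432 * 8
  = 25920 W = 25.92 kW


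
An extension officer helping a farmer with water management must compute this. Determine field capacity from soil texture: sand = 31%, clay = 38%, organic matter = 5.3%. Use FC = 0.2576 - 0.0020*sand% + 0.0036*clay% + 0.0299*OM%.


FC = 0.2576 - 0.0020*31 + 0.0036*38 + 0.0299*5.3
   = 0.2576 - 0.0620 + 0.1368 + 0.1585
   = 0.4909


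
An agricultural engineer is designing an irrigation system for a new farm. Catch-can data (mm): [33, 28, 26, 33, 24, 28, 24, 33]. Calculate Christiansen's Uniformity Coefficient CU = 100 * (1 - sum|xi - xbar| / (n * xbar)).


xbar = 229 / 8 = 28.625
sum|xi - xbar| = 26.250
CU = 100 * (1 - 26.250 / (8 * 28.625))
   = 100 * (1 - 0.1146)
   = 88.54%


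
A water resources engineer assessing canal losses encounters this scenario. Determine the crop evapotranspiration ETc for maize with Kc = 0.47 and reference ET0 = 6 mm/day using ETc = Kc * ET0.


ETc = Kc * ET0
    = 0.47 * 6
    = 2.82 mm/day


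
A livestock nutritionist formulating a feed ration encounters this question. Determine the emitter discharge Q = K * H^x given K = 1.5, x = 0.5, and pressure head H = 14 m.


Q = K * H^x
  = 1.5 * 14^0.5
  = 1.5 * 3.7417
  = 5.61 L/h


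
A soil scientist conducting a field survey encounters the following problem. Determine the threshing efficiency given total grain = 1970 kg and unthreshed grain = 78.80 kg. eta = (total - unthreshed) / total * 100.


eta = (total - unthreshed) / total * 100
    = (1970 - 78.80) / 1970 * 100
    = 1891.20 / 1970 * 100
    = 96%


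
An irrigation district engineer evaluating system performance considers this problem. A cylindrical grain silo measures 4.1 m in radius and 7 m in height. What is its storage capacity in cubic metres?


V = pi * r^2 * h
  = pi * 4.1^2 * 7
  = pi * 16.81 * 7
  = 369.67 m^3


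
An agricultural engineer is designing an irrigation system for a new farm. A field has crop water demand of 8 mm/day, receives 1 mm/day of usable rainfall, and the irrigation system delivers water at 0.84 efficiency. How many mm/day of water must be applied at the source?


IWR = (ETc - Pe) / Ea
    = (8 - 1) / 0.84
    = 7 / 0.84
    = 8.33 mm/day


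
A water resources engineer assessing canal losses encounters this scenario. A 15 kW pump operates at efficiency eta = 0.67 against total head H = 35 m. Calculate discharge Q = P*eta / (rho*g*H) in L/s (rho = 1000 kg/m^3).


Q = (P * 1000 * eta) / (rho * g * H)
  = (15 * 1000 * 0.67) / (1000 * 9.81 * 35)
  = 10050 / 343350
  = 0.02927 m^3/s = 29.27 L/s


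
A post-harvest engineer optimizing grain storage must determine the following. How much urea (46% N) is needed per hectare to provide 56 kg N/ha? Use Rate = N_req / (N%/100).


Rate = N_required / (N_content / 100)
     = 56 / (46 / 100)
     = 56 / 0.46
     = 121.74 kg/ha


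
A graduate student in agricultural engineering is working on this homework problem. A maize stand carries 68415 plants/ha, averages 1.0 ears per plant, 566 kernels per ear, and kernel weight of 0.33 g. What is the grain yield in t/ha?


Y = density * ears * kernels * kw
  = 68415 * 1.0 * 566 * 0.33 g/ha
  = 12778553.70 g/ha
  = 12778.55 kg/ha = 12.78 t/ha


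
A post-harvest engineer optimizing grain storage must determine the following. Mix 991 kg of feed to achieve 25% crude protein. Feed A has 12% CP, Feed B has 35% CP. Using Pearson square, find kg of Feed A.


parts_A = CP_b - target = 35 - 25 = 10
parts_B = target - CP_a = 25 - 12 = 13
total_parts = 10 + 13 = 23
Feed A = 991 * 10 / 23 = 430.87 kg
Feed B = 991 * 13 / 23 = 560.13 kg

430.87 kg


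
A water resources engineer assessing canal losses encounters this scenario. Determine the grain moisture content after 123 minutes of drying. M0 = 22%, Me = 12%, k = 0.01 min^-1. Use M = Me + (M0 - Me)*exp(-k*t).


M = Me + (M0 - Me) * e^(-k*t)
  = 12 + (22 - 12) * e^(-0.01*123)
  = 12 + 10 * e^(-1.230)
  = 12 + 10 * 0.29229
  = 12 + 2.9229
  = 14.92%


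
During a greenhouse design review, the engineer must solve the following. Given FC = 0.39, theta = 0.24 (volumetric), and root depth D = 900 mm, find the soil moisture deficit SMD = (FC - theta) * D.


SMD = (FC - theta) * D
    = (0.39 - 0.24) * 900
    = 0.150 * 900
    = 135 mm


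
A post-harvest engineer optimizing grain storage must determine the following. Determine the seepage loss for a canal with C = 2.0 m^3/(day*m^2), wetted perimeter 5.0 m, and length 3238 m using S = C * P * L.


S = C * P * L
  = 2.0 * 5.0 * 3238
  = 32380 m^3/day


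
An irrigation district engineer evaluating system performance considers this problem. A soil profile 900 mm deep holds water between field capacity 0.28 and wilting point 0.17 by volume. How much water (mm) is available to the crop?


AW = (FC - WP) * D
   = (0.28 - 0.17) * 900
   = 0.11 * 900
   = 99 mm


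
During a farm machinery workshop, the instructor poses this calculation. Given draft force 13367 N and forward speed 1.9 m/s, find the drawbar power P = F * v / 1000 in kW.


P = F * v / 1000
  = 13367 * 1.9 / 1000
  = 25397.30 / 1000
  = 25.40 kW


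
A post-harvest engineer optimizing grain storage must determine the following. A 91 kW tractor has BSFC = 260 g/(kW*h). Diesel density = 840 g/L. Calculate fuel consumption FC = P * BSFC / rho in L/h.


FC = P * BSFC / rho_fuel
   = 91 * 260 / 840
   = 23660 / 840
   = 28.17 L/h


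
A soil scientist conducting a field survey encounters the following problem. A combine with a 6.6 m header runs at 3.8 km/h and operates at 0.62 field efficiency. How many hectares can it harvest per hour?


C = w * v * eta_f / 10
  = 6.6 * 3.8 * 0.62 / 10
  = 15.55 / 10
  = 1.55 ha/h


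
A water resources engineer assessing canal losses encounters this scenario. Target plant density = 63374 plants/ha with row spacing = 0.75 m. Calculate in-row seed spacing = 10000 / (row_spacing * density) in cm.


spacing = 10000 / (row_sp * density)
        = 10000 / (0.75 * 63374)
        = 10000 / 47530.50
        = 0.21039 m = 21.04 cm


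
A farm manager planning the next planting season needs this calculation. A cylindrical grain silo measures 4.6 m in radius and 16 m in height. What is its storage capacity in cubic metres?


V = pi * r^2 * h
  = pi * 4.6^2 * 16
  = pi * 21.16 * 16
  = 1063.62 m^3


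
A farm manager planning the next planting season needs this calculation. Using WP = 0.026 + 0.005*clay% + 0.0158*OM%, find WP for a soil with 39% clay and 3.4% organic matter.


WP = 0.026 + 0.005*39 + 0.0158*3.4
   = 0.026 + 0.1950 + 0.0537
   = 0.2747


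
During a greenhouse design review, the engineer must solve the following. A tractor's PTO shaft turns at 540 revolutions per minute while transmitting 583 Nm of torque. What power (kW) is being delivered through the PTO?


P = 2*pi*n*T / 60000
  = 2*pi * 540 * 583 / 60000
  = 1978072.40 / 60000
  = 32.97 kW


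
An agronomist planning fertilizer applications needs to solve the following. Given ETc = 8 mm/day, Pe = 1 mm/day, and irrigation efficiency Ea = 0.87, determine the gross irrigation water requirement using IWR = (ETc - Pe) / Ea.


IWR = (ETc - Pe) / Ea
    = (8 - 1) / 0.87
    = 7 / 0.87
    = 8.05 mm/day


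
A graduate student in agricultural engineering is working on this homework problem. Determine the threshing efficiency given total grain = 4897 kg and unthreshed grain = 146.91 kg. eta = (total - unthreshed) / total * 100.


eta = (total - unthreshed) / total * 100
    = (4897 - 146.91) / 4897 * 100
    = 4750.09 / 4897 * 100
    = 97%


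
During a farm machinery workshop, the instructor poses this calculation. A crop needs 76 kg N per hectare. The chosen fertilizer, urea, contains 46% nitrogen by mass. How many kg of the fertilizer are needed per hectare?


Rate = N_required / (N_content / 100)
     = 76 / (46 / 100)
     = 76 / 0.46
     = 165.22 kg/ha


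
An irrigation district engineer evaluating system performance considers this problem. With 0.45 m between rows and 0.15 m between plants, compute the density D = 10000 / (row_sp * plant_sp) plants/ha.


D = 10000 / (row_sp * plant_sp)
  = 10000 / (0.45 * 0.15)
  = 10000 / 0.0675
  = 148148.15 plants/ha


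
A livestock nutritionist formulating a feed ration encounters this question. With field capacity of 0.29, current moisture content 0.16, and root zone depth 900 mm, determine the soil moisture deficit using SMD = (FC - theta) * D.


SMD = (FC - theta) * D
    = (0.29 - 0.16) * 900
    = 0.130 * 900
    = 117 mm


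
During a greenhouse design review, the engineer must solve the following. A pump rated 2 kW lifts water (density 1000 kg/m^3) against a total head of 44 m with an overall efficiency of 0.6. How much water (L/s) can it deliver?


Q = (P * 1000 * eta) / (rho * g * H)
  = (2 * 1000 * 0.6) / (1000 * 9.81 * 44)
  = 1200 / 431640
  = 0.00278 m^3/s = 2.78 L/s


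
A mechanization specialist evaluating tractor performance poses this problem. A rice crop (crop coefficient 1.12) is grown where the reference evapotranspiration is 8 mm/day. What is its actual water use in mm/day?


ETc = Kc * ET0
    = 1.12 * 8
    = 8.96 mm/day


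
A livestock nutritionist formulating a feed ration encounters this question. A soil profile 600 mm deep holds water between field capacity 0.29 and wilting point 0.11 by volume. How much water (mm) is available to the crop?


AW = (FC - WP) * D
   = (0.29 - 0.11) * 600
   = 0.18 * 600
   = 108 mm


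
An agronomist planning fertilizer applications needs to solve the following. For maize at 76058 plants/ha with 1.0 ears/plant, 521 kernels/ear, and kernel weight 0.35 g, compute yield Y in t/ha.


Y = density * ears * kernels * kw
  = 76058 * 1.0 * 521 * 0.35 g/ha
  = 13869176.30 g/ha
  = 13869.18 kg/ha = 13.87 t/ha


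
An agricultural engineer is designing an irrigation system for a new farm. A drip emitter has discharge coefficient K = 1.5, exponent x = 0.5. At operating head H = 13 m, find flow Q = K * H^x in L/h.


Q = K * H^x
  = 1.5 * 13^0.5
  = 1.5 * 3.6056
  = 5.41 L/h


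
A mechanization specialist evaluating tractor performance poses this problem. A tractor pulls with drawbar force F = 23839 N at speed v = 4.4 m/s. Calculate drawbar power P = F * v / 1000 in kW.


P = F * v / 1000
  = 23839 * 4.4 / 1000
  = 104891.60 / 1000
  = 104.89 kW


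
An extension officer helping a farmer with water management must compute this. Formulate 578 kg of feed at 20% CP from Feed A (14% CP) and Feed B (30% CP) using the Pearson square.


parts_A = CP_b - target = 30 - 20 = 10
parts_B = target - CP_a = 20 - 14 = 6
total_parts = 10 + 6 = 16
Feed A = 578 * 10 / 16 = 361.25 kg
Feed B = 578 * 6 / 16 = 216.75 kg

361.25 kg


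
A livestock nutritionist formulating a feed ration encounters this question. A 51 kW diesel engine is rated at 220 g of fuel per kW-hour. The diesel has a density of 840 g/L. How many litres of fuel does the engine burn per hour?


FC = P * BSFC / rho_fuel
   = 51 * 220 / 840
   = 11220 / 840
   = 13.36 L/h


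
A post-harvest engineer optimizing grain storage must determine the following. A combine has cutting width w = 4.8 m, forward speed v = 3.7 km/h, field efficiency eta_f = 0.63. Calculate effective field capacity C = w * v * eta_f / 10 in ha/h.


C = w * v * eta_f / 10
  = 4.8 * 3.7 * 0.63 / 10
  = 11.19 / 10
  = 1.12 ha/h


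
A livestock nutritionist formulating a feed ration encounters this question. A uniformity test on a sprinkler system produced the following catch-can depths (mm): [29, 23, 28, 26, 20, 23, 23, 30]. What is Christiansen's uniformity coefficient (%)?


xbar = 202 / 8 = 25.250
sum|xi - xbar| = 24
CU = 100 * (1 - 24 / (8 * 25.250))
   = 100 * (1 - 0.1188)
   = 88.12%


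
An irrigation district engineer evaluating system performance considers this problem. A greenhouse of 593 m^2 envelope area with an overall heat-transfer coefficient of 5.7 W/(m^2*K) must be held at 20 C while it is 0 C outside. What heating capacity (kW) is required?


dT = 20 - (0) = 20 K
Q = U * A * dT
  = 5.7 * 593 * 20
  = 67602 W = 67.60 kW


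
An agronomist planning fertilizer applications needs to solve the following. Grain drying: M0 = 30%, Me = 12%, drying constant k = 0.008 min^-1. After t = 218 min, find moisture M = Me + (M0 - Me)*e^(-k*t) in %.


M = Me + (M0 - Me) * e^(-k*t)
  = 12 + (30 - 12) * e^(-0.008*218)
  = 12 + 18 * e^(-1.744)
  = 12 + 18 * 0.17482
  = 12 + 3.1468
  = 15.15%


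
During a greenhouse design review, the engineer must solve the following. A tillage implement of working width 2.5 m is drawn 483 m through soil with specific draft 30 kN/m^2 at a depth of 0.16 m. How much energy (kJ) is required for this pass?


E = k * d * w * L
  = 30 * 0.16 * 2.5 * 483
  = 5796 kJ


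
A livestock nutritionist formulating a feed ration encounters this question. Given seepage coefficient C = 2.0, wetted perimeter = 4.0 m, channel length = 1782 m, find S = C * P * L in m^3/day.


S = C * P * L
  = 2.0 * 4.0 * 1782
  = 14256 m^3/day


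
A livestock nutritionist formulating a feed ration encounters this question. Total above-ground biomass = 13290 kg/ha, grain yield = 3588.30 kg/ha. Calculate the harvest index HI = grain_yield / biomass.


HI = grain_yield / biomass
   = 3588.30 / 13290
   = 0.27


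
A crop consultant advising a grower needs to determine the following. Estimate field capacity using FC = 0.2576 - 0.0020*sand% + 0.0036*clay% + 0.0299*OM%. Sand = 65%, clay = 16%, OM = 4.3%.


FC = 0.2576 - 0.0020*65 + 0.0036*16 + 0.0299*4.3
   = 0.2576 - 0.1300 + 0.0576 + 0.1286
   = 0.3138


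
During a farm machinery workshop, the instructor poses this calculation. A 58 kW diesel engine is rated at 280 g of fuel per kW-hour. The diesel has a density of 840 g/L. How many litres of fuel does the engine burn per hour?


FC = P * BSFC / rho_fuel
   = 58 * 280 / 840
   = 16240 / 840
   = 19.33 L/h


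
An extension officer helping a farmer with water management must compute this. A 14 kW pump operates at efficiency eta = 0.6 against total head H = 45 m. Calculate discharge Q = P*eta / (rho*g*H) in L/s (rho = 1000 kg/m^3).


Q = (P * 1000 * eta) / (rho * g * H)
  = (14 * 1000 * 0.6) / (1000 * 9.81 * 45)
  = 8400 / 441450
  = 0.01903 m^3/s = 19.03 L/s


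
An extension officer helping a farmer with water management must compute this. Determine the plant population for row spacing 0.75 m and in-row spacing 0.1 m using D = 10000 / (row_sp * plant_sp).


D = 10000 / (row_sp * plant_sp)
  = 10000 / (0.75 * 0.1)
  = 10000 / 0.0750
  = 133333.33 plants/ha


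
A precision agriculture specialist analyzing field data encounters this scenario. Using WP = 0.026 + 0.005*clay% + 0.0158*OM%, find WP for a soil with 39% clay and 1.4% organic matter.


WP = 0.026 + 0.005*39 + 0.0158*1.4
   = 0.026 + 0.1950 + 0.0221
   = 0.2431


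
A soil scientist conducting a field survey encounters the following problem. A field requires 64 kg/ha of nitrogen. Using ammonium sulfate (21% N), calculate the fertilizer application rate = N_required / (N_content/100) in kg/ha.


Rate = N_required / (N_content / 100)
     = 64 / (21 / 100)
     = 64 / 0.21
     = 304.76 kg/ha


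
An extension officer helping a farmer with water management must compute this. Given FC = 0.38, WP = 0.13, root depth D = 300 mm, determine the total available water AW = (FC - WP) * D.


AW = (FC - WP) * D
   = (0.38 - 0.13) * 300
   = 0.25 * 300
   = 75 mm


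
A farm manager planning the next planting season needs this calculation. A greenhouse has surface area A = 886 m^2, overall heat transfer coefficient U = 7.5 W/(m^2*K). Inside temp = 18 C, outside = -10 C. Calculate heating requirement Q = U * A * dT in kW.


dT = 18 - (-10) = 28 K
Q = U * A * dT
  = 7.5 * 886 * 28
  = 186060 W = 186.06 kW


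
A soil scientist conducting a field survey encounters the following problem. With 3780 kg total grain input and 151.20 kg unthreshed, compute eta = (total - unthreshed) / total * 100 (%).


eta = (total - unthreshed) / total * 100
    = (3780 - 151.20) / 3780 * 100
    = 3628.80 / 3780 * 100
    = 96%


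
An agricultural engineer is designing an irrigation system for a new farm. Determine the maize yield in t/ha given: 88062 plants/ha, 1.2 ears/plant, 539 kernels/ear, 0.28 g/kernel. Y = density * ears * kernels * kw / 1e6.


Y = density * ears * kernels * kw
  = 88062 * 1.2 * 539 * 0.28 g/ha
  = 15948380.45 g/ha
  = 15948.38 kg/ha = 15.95 t/ha


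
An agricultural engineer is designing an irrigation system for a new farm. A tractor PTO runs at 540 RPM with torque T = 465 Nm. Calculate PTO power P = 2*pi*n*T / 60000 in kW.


P = 2*pi*n*T / 60000
  = 2*pi * 540 * 465 / 60000
  = 1577707.83 / 60000
  = 26.30 kW


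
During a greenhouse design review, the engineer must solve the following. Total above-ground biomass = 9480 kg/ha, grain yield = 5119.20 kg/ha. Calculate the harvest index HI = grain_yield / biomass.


HI = grain_yield / biomass
   = 5119.20 / 9480
   = 0.54


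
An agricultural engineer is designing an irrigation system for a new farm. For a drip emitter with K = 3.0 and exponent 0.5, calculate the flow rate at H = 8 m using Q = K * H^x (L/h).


Q = K * H^x
  = 3.0 * 8^0.5
  = 3.0 * 2.8284
  = 8.49 L/h


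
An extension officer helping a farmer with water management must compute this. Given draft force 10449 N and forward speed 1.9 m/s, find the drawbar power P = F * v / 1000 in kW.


P = F * v / 1000
  = 10449 * 1.9 / 1000
  = 19853.10 / 1000
  = 19.85 kW


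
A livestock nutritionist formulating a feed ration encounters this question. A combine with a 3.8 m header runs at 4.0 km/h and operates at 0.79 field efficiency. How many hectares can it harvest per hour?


C = w * v * eta_f / 10
  = 3.8 * 4.0 * 0.79 / 10
  = 12.01 / 10
  = 1.20 ha/h


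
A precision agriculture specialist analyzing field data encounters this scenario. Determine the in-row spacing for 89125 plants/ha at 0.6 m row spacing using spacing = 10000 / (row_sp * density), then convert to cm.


spacing = 10000 / (row_sp * density)
        = 10000 / (0.6 * 89125)
        = 10000 / 53475
        = 0.18700 m = 18.70 cm


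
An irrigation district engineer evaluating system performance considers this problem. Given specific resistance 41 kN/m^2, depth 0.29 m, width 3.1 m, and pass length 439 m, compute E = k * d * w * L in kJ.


E = k * d * w * L
  = 41 * 0.29 * 3.1 * 439
  = 16181.10 kJ


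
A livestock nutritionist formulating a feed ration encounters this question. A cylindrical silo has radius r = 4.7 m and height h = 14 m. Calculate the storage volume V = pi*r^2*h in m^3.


V = pi * r^2 * h
  = pi * 4.7^2 * 14
  = pi * 22.09 * 14
  = 971.57 m^3


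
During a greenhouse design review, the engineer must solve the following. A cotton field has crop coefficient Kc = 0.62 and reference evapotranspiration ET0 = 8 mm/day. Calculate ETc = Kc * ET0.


ETc = Kc * ET0
    = 0.62 * 8
    = 4.96 mm/day


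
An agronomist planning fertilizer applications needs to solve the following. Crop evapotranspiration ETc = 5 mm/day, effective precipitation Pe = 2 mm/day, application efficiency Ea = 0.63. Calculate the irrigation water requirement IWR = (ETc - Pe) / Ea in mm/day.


IWR = (ETc - Pe) / Ea
    = (5 - 2) / 0.63
    = 3 / 0.63
    = 4.76 mm/day


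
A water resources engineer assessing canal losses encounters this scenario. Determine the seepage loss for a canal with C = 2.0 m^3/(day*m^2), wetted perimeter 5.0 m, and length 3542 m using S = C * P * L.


S = C * P * L
  = 2.0 * 5.0 * 3542
  = 35420 m^3/day


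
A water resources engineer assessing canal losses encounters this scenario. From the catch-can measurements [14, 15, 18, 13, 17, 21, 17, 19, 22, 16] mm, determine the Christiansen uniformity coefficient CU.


xbar = 172 / 10 = 17.200
sum|xi - xbar| = 22.400
CU = 100 * (1 - 22.400 / (10 * 17.200))
   = 100 * (1 - 0.1302)
   = 86.98%


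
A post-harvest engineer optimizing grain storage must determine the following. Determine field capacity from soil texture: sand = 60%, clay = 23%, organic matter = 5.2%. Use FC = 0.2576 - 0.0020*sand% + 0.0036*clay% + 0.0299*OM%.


FC = 0.2576 - 0.0020*60 + 0.0036*23 + 0.0299*5.2
   = 0.2576 - 0.1200 + 0.0828 + 0.1555
   = 0.3759


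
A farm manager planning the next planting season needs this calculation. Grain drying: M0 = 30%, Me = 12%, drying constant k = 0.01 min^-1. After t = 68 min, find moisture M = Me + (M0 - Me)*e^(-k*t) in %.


M = Me + (M0 - Me) * e^(-k*t)
  = 12 + (30 - 12) * e^(-0.01*68)
  = 12 + 18 * e^(-0.680)
  = 12 + 18 * 0.50662
  = 12 + 9.1191
  = 21.12%


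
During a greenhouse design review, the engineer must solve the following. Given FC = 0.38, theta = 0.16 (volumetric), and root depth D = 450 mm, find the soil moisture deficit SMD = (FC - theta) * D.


SMD = (FC - theta) * D
    = (0.38 - 0.16) * 450
    = 0.220 * 450
    = 99 mm


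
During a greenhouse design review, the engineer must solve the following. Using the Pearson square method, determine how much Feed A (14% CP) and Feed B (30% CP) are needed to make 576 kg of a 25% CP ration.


parts_A = CP_b - target = 30 - 25 = 5
parts_B = target - CP_a = 25 - 14 = 11
total_parts = 5 + 11 = 16
Feed A = 576 * 5 / 16 = 180 kg
Feed B = 576 * 11 / 16 = 396 kg

180 kg


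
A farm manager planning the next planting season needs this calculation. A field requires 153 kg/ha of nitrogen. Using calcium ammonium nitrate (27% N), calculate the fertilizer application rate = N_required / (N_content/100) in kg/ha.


Rate = N_required / (N_content / 100)
     = 153 / (27 / 100)
     = 153 / 0.27
     = 566.67 kg/ha


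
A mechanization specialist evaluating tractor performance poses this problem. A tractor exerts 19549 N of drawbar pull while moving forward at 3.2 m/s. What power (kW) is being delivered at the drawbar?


P = F * v / 1000
  = 19549 * 3.2 / 1000
  = 62556.80 / 1000
  = 62.56 kW


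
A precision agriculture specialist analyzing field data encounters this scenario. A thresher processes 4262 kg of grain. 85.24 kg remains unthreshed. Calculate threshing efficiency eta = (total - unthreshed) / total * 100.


eta = (total - unthreshed) / total * 100
    = (4262 - 85.24) / 4262 * 100
    = 4176.76 / 4262 * 100
    = 98%
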